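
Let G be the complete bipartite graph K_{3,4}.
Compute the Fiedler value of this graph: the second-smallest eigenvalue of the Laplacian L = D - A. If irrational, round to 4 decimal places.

The graph has 7 vertices and degree multiset [4, 4, 4, 3, 3, 3, 3]; D is the diagonal matrix of degrees and L = D - A. The smallest Laplacian eigenvalue is always 0. The next one, lambda_2 = 3, measures how hard the graph is to disconnect: larger values mean better connectivity. The eigenvalues sum to 24, which equals trace(L) = 2|E|.

3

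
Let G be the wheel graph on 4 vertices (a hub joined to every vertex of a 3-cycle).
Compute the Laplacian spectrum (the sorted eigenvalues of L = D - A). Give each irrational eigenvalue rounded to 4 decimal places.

[0, 4, 4, 4]

The graph has 4 vertices and degree multiset [3, 3, 3, 3]; D is the diagonal matrix of degrees and L = D - A. Diagonalising L (or applying a numerical eigensolver to the 4x4 matrix) gives the spectrum above.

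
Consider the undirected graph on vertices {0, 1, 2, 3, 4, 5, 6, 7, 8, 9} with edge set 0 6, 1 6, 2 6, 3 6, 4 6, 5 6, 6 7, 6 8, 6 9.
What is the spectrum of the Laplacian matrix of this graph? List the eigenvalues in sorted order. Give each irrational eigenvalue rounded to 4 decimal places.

[0, 1, 1, 1, 1, 1, 1, 1, 1, 10]

With the vertex order [0, 1, 2, 3, 4, 5, 6, 7, 8, 9], the degrees are [1, 1, 1, 1, 1, 1, 9, 1, 1, 1], giving D = diag(1, 1, 1, 1, 1, 1, 9, 1, 1, 1) and L = D - A. Since every row of L sums to 0, the all-ones vector is in the kernel and 0 is an eigenvalue. There is one zero in the spectrum, matching the 1 component.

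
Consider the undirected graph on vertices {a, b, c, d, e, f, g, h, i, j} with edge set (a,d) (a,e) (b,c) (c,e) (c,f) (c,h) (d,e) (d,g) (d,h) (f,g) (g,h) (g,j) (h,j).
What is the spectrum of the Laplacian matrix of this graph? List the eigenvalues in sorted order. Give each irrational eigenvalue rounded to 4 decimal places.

With the vertex order [a, b, c, d, e, f, g, h, i, j], the degrees are [2, 1, 4, 4, 3, 2, 4, 4, 0, 2], giving D = diag(2, 1, 4, 4, 3, 2, 4, 4, 0, 2) and L = D - A. The multiplicity of 0 as a Laplacian eigenvalue equals the number of connected components. The 2 zero eigenvalues correspond to the 2 connected components.

[0, 0, 0.7650, 1.0442, 1.7329, 3.1131, 3.4827, 4.2900, 5.5220, 6.0502]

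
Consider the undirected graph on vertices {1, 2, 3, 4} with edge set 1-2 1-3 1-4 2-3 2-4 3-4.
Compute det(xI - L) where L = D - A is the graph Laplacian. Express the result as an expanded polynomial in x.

Reading degrees in the order [1, 2, 3, 4] gives [3, 3, 3, 3]; set D = diag(3, 3, 3, 3) and form L = D - A. L has integer entries, so p(x) = det(xI - L) has integer coefficients. Expanding the determinant yields x^4 - 12x^3 + 48x^2 - 64x. The constant term is 0 because L is singular (the all-ones vector lies in its kernel).

x^4 - 12x^3 + 48x^2 - 64x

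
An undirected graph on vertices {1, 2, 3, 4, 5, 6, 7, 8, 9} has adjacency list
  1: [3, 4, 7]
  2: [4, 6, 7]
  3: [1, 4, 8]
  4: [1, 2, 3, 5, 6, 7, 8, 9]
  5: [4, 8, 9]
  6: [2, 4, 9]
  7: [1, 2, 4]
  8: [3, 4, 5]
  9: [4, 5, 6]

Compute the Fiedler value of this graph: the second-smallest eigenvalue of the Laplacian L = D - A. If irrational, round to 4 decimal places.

Each diagonal entry of L is the vertex degree and each off-diagonal entry is -1 where an edge is present, 0 otherwise; in the order [1, 2, 3, 4, 5, 6, 7, 8, 9] the diagonal is [3, 3, 3, 8, 3, 3, 3, 3, 3]. Computing the eigenvalues of L and sorting gives [0, 1.5858, 1.5858, 3, 3, 4.4142, 4.4142, 5, 9]. The Fiedler value lambda_2 = 1.5858 is strictly positive, so the graph is connected. The eigenvalues sum to 32, which equals trace(L) = 2|E|. By the matrix-tree theorem the graph has (1/9) * product of the nonzero eigenvalues = 2205 spanning trees.

1.5858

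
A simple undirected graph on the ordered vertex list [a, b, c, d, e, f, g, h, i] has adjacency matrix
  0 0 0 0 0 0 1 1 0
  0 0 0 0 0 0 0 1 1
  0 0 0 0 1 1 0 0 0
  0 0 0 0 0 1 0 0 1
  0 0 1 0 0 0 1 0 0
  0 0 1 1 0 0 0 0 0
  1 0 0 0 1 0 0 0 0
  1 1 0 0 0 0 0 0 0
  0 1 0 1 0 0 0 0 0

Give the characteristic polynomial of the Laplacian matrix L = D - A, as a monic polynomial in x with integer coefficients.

Each diagonal entry of L is the vertex degree and each off-diagonal entry is -1 where an edge is present, 0 otherwise; in the order [a, b, c, d, e, f, g, h, i] the diagonal is [2, 2, 2, 2, 2, 2, 2, 2, 2]. L has integer entries, so p(x) = det(xI - L) has integer coefficients. Expanding the determinant yields x^9 - 18x^8 + 135x^7 - 546x^6 + 1287x^5 - 1782x^4 + 1386x^3 - 540x^2 + 81x. The constant term is 0 because L is singular (the all-ones vector lies in its kernel).

x^9 - 18x^8 + 135x^7 - 546x^6 + 1287x^5 - 1782x^4 + 1386x^3 - 540x^2 + 81x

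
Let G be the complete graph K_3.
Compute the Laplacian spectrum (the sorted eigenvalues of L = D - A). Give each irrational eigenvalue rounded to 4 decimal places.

The graph has 3 vertices and degree multiset [2, 2, 2]; D is the diagonal matrix of degrees and L = D - A. The multiplicity of 0 as a Laplacian eigenvalue equals the number of connected components. The single zero eigenvalue shows the graph is connected.

[0, 3, 3]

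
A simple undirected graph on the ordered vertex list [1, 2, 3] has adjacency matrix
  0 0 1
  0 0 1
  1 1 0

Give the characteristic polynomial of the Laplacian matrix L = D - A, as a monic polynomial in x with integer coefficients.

Each diagonal entry of L is the vertex degree and each off-diagonal entry is -1 where an edge is present, 0 otherwise; in the order [1, 2, 3] the diagonal is [1, 1, 2]. L has integer entries, so p(x) = det(xI - L) has integer coefficients. Expanding the determinant yields x^3 - 4x^2 + 3x. The coefficient of x^2 equals -trace(L) = -4, matching the sum of degrees. By the matrix-tree theorem the graph has (1/3) * product of the nonzero eigenvalues = 1 spanning tree.

x^3 - 4x^2 + 3x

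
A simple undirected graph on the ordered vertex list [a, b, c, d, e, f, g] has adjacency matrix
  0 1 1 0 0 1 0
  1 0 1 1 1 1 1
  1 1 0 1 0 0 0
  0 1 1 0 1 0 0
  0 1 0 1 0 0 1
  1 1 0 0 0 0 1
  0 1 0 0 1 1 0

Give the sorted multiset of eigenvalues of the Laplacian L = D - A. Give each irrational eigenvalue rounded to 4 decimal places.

[0, 2, 2, 4, 4, 5, 7]

Reading degrees in the order [a, b, c, d, e, f, g] gives [3, 6, 3, 3, 3, 3, 3]; set D = diag(3, 6, 3, 3, 3, 3, 3) and form L = D - A. Since every row of L sums to 0, the all-ones vector is in the kernel and 0 is an eigenvalue. The single zero eigenvalue shows the graph is connected. There is one zero in the spectrum, matching the 1 component. The largest eigenvalue, 7, is at most the vertex count 7.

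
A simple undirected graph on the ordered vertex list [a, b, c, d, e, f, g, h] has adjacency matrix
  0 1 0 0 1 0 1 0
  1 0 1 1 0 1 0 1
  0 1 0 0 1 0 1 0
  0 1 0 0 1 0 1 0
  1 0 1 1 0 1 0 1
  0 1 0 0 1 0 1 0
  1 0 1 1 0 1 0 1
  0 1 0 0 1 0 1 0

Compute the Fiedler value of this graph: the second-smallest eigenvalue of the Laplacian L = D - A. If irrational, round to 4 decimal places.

3

With the vertex order [a, b, c, d, e, f, g, h], the degrees are [3, 5, 3, 3, 5, 3, 5, 3], giving D = diag(3, 5, 3, 3, 5, 3, 5, 3) and L = D - A. The smallest Laplacian eigenvalue is always 0. The next one, lambda_2 = 3, measures how hard the graph is to disconnect: larger values mean better connectivity.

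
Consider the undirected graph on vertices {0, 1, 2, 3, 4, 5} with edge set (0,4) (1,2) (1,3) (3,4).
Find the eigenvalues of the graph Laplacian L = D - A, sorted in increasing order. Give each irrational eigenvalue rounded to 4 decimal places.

[0, 0, 0.3820, 1.3820, 2.6180, 3.6180]

Reading degrees in the order [0, 1, 2, 3, 4, 5] gives [1, 2, 1, 2, 2, 0]; set D = diag(1, 2, 1, 2, 2, 0) and form L = D - A. Diagonalising L (or applying a numerical eigensolver to the 6x6 matrix) gives the spectrum above. The 2 zero eigenvalues correspond to the 2 connected components. The eigenvalues sum to 8, which equals trace(L) = 2|E|. There are 2 zeros in the spectrum, matching the 2 components.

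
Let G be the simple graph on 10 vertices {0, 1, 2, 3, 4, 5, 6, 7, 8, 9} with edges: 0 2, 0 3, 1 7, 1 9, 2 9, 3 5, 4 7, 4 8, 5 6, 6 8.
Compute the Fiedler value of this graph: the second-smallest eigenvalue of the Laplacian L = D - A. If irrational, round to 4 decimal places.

With the vertex order [0, 1, 2, 3, 4, 5, 6, 7, 8, 9], the degrees are [2, 2, 2, 2, 2, 2, 2, 2, 2, 2], giving D = diag(2, 2, 2, 2, 2, 2, 2, 2, 2, 2) and L = D - A. The smallest Laplacian eigenvalue is always 0. The next one, lambda_2 = 0.3820, measures how hard the graph is to disconnect: larger values mean better connectivity.

0.3820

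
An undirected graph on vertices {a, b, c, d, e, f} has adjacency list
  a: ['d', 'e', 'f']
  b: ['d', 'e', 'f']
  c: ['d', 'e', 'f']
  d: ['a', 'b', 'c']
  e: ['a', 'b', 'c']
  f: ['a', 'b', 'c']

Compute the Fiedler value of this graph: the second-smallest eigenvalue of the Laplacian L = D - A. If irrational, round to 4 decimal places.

Each diagonal entry of L is the vertex degree and each off-diagonal entry is -1 where an edge is present, 0 otherwise; in the order [a, b, c, d, e, f] the diagonal is [3, 3, 3, 3, 3, 3]. The smallest Laplacian eigenvalue is always 0. The next one, lambda_2 = 3, measures how hard the graph is to disconnect: larger values mean better connectivity.

3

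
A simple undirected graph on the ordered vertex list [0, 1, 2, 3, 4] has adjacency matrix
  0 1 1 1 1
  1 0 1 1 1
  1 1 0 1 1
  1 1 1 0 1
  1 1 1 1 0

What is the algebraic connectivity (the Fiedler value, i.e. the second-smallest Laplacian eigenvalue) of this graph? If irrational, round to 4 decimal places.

Reading degrees in the order [0, 1, 2, 3, 4] gives [4, 4, 4, 4, 4]; set D = diag(4, 4, 4, 4, 4) and form L = D - A. The sorted Laplacian eigenvalues are [0, 5, 5, 5, 5]; the algebraic connectivity is the second entry, 5. The largest eigenvalue, 5, is at most the vertex count 5. By the matrix-tree theorem the graph has (1/5) * product of the nonzero eigenvalues = 125 spanning trees.

5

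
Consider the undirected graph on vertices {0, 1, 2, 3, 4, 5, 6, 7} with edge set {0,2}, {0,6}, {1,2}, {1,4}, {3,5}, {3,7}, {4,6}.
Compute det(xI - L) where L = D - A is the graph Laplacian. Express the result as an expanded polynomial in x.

Each diagonal entry of L is the vertex degree and each off-diagonal entry is -1 where an edge is present, 0 otherwise; in the order [0, 1, 2, 3, 4, 5, 6, 7] the diagonal is [2, 2, 2, 2, 2, 1, 2, 1]. L has integer entries, so p(x) = det(xI - L) has integer coefficients. Expanding the determinant yields x^8 - 14x^7 + 78x^6 - 220x^5 + 330x^4 - 250x^3 + 75x^2. The coefficient of x^7 equals -trace(L) = -14, matching the sum of degrees.

x^8 - 14x^7 + 78x^6 - 220x^5 + 330x^4 - 250x^3 + 75x^2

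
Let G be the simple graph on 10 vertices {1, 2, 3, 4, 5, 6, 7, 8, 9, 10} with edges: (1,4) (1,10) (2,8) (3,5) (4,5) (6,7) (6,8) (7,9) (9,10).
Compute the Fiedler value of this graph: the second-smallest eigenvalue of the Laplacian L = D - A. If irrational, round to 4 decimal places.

0.0979

With the vertex order [1, 2, 3, 4, 5, 6, 7, 8, 9, 10], the degrees are [2, 1, 1, 2, 2, 2, 2, 2, 2, 2], giving D = diag(2, 1, 1, 2, 2, 2, 2, 2, 2, 2) and L = D - A. The sorted Laplacian eigenvalues are [0, 0.0979, 0.3820, 0.8244, 1.3820, 2, 2.6180, 3.1756, 3.6180, 3.9021]; the algebraic connectivity is the second entry, 0.0979. There is one zero in the spectrum, matching the 1 component.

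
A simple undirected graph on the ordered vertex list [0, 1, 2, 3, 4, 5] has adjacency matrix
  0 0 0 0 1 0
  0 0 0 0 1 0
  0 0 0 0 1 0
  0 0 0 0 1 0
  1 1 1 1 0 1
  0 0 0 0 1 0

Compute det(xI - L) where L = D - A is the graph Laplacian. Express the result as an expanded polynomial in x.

Reading degrees in the order [0, 1, 2, 3, 4, 5] gives [1, 1, 1, 1, 5, 1]; set D = diag(1, 1, 1, 1, 5, 1) and form L = D - A. Computing det(xI - L) by cofactor expansion (or equivalently via sum-over-permutations) gives x^6 - 10x^5 + 30x^4 - 40x^3 + 25x^2 - 6x. Since p(0) = det(-L) = 0, x divides p(x). There is one zero in the spectrum, matching the 1 component. The largest eigenvalue, 6, is at most the vertex count 6.

x^6 - 10x^5 + 30x^4 - 40x^3 + 25x^2 - 6x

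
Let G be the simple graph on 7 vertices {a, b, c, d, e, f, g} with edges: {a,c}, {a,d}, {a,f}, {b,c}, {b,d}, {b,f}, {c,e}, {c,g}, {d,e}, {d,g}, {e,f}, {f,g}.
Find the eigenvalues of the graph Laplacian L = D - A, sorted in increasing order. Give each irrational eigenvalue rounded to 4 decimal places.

With the vertex order [a, b, c, d, e, f, g], the degrees are [3, 3, 4, 4, 3, 4, 3], giving D = diag(3, 3, 4, 4, 3, 4, 3) and L = D - A. Since every row of L sums to 0, the all-ones vector is in the kernel and 0 is an eigenvalue.

[0, 3, 3, 3, 4, 4, 7]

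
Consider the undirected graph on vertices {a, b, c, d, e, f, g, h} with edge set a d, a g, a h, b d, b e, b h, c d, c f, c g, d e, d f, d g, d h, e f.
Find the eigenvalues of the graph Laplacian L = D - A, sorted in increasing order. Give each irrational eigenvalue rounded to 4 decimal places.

[0, 1.7530, 1.7530, 3.4450, 3.4450, 4.8019, 4.8019, 8]

Reading degrees in the order [a, b, c, d, e, f, g, h] gives [3, 3, 3, 7, 3, 3, 3, 3]; set D = diag(3, 3, 3, 7, 3, 3, 3, 3) and form L = D - A. Diagonalising L (or applying a numerical eigensolver to the 8x8 matrix) gives the spectrum above.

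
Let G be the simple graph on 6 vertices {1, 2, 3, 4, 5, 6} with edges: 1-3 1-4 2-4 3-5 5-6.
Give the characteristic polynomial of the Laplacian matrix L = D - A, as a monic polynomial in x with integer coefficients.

Reading degrees in the order [1, 2, 3, 4, 5, 6] gives [2, 1, 2, 2, 2, 1]; set D = diag(2, 1, 2, 2, 2, 1) and form L = D - A. L has integer entries, so p(x) = det(xI - L) has integer coefficients. Expanding the determinant yields x^6 - 10x^5 + 36x^4 - 56x^3 + 35x^2 - 6x. The constant term is 0 because L is singular (the all-ones vector lies in its kernel).

x^6 - 10x^5 + 36x^4 - 56x^3 + 35x^2 - 6x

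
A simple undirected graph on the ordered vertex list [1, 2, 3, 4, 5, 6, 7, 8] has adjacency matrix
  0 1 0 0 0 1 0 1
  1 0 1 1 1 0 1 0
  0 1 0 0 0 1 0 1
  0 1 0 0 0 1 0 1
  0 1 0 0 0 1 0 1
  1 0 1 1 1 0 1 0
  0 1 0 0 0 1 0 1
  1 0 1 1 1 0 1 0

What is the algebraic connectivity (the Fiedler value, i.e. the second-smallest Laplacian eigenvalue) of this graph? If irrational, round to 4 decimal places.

Reading degrees in the order [1, 2, 3, 4, 5, 6, 7, 8] gives [3, 5, 3, 3, 3, 5, 3, 5]; set D = diag(3, 5, 3, 3, 3, 5, 3, 5) and form L = D - A. The sorted Laplacian eigenvalues are [0, 3, 3, 3, 3, 5, 5, 8]; the algebraic connectivity is the second entry, 3.

3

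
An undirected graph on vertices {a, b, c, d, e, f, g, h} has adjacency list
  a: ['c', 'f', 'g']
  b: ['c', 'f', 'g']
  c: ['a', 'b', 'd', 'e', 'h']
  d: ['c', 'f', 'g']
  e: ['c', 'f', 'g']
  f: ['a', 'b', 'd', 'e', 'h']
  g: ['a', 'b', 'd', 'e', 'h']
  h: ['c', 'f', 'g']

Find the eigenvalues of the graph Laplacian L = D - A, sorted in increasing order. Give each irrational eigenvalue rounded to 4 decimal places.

With the vertex order [a, b, c, d, e, f, g, h], the degrees are [3, 3, 5, 3, 3, 5, 5, 3], giving D = diag(3, 3, 5, 3, 3, 5, 5, 3) and L = D - A. Since every row of L sums to 0, the all-ones vector is in the kernel and 0 is an eigenvalue. The single zero eigenvalue shows the graph is connected. The eigenvalues sum to 30, which equals trace(L) = 2|E|.

[0, 3, 3, 3, 3, 5, 5, 8]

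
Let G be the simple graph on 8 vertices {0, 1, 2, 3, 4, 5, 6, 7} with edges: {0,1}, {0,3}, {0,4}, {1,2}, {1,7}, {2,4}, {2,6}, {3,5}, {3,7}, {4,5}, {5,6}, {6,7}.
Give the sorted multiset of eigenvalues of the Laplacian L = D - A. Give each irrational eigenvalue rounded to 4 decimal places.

Each diagonal entry of L is the vertex degree and each off-diagonal entry is -1 where an edge is present, 0 otherwise; in the order [0, 1, 2, 3, 4, 5, 6, 7] the diagonal is [3, 3, 3, 3, 3, 3, 3, 3]. Since every row of L sums to 0, the all-ones vector is in the kernel and 0 is an eigenvalue. The largest eigenvalue, 6, is at most the vertex count 8.

[0, 2, 2, 2, 4, 4, 4, 6]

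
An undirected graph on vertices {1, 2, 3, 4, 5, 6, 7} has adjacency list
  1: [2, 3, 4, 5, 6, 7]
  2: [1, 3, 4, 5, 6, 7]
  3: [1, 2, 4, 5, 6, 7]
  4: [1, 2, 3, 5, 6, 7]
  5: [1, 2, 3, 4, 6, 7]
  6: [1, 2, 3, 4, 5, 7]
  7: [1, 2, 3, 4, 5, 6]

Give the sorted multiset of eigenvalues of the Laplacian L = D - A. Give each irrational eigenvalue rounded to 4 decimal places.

[0, 7, 7, 7, 7, 7, 7]

Reading degrees in the order [1, 2, 3, 4, 5, 6, 7] gives [6, 6, 6, 6, 6, 6, 6]; set D = diag(6, 6, 6, 6, 6, 6, 6) and form L = D - A. Diagonalising L (or applying a numerical eigensolver to the 7x7 matrix) gives the spectrum above. The largest eigenvalue, 7, is at most the vertex count 7.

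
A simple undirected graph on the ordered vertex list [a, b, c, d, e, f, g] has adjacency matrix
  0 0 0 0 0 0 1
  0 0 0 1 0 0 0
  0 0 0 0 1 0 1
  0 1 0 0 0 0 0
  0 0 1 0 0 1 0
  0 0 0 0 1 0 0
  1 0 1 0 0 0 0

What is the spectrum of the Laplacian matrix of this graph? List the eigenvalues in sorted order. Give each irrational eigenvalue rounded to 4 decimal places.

Reading degrees in the order [a, b, c, d, e, f, g] gives [1, 1, 2, 1, 2, 1, 2]; set D = diag(1, 1, 2, 1, 2, 1, 2) and form L = D - A. Diagonalising L (or applying a numerical eigensolver to the 7x7 matrix) gives the spectrum above. The 2 zero eigenvalues correspond to the 2 connected components. The eigenvalues sum to 10, which equals trace(L) = 2|E|. The largest eigenvalue, 3.6180, is at most the vertex count 7.

[0, 0, 0.3820, 1.3820, 2, 2.6180, 3.6180]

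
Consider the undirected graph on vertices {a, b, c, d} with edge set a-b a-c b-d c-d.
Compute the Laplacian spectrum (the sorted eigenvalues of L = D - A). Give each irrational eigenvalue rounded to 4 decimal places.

Each diagonal entry of L is the vertex degree and each off-diagonal entry is -1 where an edge is present, 0 otherwise; in the order [a, b, c, d] the diagonal is [2, 2, 2, 2]. L is symmetric positive semidefinite, so every eigenvalue is real and nonnegative.

[0, 2, 2, 4]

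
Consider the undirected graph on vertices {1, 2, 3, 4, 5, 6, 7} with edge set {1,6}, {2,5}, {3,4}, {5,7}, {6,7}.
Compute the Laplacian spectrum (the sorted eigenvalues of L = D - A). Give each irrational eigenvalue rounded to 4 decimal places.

[0, 0, 0.3820, 1.3820, 2, 2.6180, 3.6180]

Each diagonal entry of L is the vertex degree and each off-diagonal entry is -1 where an edge is present, 0 otherwise; in the order [1, 2, 3, 4, 5, 6, 7] the diagonal is [1, 1, 1, 1, 2, 2, 2]. L is symmetric positive semidefinite, so every eigenvalue is real and nonnegative. The 2 zero eigenvalues correspond to the 2 connected components. The eigenvalues sum to 10, which equals trace(L) = 2|E|.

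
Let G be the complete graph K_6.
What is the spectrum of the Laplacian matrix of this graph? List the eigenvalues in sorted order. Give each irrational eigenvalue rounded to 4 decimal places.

The graph has 6 vertices and degree multiset [5, 5, 5, 5, 5, 5]; D is the diagonal matrix of degrees and L = D - A. Since every row of L sums to 0, the all-ones vector is in the kernel and 0 is an eigenvalue. The single zero eigenvalue shows the graph is connected. By the matrix-tree theorem the graph has (1/6) * product of the nonzero eigenvalues = 1296 spanning trees.

[0, 6, 6, 6, 6, 6]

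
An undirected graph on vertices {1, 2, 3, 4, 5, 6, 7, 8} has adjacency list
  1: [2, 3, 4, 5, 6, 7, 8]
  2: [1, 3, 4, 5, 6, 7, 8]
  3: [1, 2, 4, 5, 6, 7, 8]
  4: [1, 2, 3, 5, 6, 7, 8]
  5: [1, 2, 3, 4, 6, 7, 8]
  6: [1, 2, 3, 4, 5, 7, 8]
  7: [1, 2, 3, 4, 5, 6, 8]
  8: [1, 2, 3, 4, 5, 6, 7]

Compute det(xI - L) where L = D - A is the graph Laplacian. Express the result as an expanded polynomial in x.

With the vertex order [1, 2, 3, 4, 5, 6, 7, 8], the degrees are [7, 7, 7, 7, 7, 7, 7, 7], giving D = diag(7, 7, 7, 7, 7, 7, 7, 7) and L = D - A. Computing det(xI - L) by cofactor expansion (or equivalently via sum-over-permutations) gives x^8 - 56x^7 + 1344x^6 - 17920x^5 + 143360x^4 - 688128x^3 + 1835008x^2 - 2097152x. Since p(0) = det(-L) = 0, x divides p(x).

x^8 - 56x^7 + 1344x^6 - 17920x^5 + 143360x^4 - 688128x^3 + 1835008x^2 - 2097152x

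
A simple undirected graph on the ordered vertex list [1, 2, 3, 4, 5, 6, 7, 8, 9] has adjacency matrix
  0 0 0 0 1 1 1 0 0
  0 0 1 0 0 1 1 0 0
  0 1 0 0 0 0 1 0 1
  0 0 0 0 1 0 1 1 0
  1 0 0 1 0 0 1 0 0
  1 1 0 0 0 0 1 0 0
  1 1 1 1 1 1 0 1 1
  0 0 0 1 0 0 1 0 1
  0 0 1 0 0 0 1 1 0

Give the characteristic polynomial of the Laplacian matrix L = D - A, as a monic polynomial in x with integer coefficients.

x^9 - 32x^8 + 428x^7 - 3136x^6 + 13786x^5 - 37232x^4 + 60276x^3 - 53424x^2 + 19845x

With the vertex order [1, 2, 3, 4, 5, 6, 7, 8, 9], the degrees are [3, 3, 3, 3, 3, 3, 8, 3, 3], giving D = diag(3, 3, 3, 3, 3, 3, 8, 3, 3) and L = D - A. Computing det(xI - L) by cofactor expansion (or equivalently via sum-over-permutations) gives x^9 - 32x^8 + 428x^7 - 3136x^6 + 13786x^5 - 37232x^4 + 60276x^3 - 53424x^2 + 19845x. Since p(0) = det(-L) = 0, x divides p(x). The largest eigenvalue, 9, is at most the vertex count 9.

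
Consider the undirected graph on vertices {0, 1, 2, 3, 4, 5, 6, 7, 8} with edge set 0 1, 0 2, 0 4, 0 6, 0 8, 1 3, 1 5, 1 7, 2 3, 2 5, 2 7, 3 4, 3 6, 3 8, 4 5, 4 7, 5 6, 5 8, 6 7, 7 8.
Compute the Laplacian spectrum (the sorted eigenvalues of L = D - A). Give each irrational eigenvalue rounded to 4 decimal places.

Reading degrees in the order [0, 1, 2, 3, 4, 5, 6, 7, 8] gives [5, 4, 4, 5, 4, 5, 4, 5, 4]; set D = diag(5, 4, 4, 5, 4, 5, 4, 5, 4) and form L = D - A. The multiplicity of 0 as a Laplacian eigenvalue equals the number of connected components. The eigenvalues sum to 40, which equals trace(L) = 2|E|.

[0, 4, 4, 4, 4, 5, 5, 5, 9]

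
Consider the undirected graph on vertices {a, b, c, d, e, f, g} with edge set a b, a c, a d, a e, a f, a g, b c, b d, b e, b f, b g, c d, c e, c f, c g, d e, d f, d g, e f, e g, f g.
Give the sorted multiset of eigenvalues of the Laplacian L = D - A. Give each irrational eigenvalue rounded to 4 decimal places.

With the vertex order [a, b, c, d, e, f, g], the degrees are [6, 6, 6, 6, 6, 6, 6], giving D = diag(6, 6, 6, 6, 6, 6, 6) and L = D - A. L is symmetric positive semidefinite, so every eigenvalue is real and nonnegative. The single zero eigenvalue shows the graph is connected. The largest eigenvalue, 7, is at most the vertex count 7.

[0, 7, 7, 7, 7, 7, 7]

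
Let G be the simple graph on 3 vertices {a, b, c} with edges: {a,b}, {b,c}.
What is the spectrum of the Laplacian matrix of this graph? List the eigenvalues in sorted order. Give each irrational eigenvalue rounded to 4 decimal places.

[0, 1, 3]

Each diagonal entry of L is the vertex degree and each off-diagonal entry is -1 where an edge is present, 0 otherwise; in the order [a, b, c] the diagonal is [1, 2, 1]. Diagonalising L (or applying a numerical eigensolver to the 3x3 matrix) gives the spectrum above. The single zero eigenvalue shows the graph is connected. By the matrix-tree theorem the graph has (1/3) * product of the nonzero eigenvalues = 1 spanning tree.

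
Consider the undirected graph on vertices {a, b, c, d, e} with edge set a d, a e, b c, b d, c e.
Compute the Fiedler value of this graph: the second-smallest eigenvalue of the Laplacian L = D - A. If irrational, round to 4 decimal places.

1.3820

Reading degrees in the order [a, b, c, d, e] gives [2, 2, 2, 2, 2]; set D = diag(2, 2, 2, 2, 2) and form L = D - A. The smallest Laplacian eigenvalue is always 0. The next one, lambda_2 = 1.3820, measures how hard the graph is to disconnect: larger values mean better connectivity. The eigenvalues sum to 10, which equals trace(L) = 2|E|.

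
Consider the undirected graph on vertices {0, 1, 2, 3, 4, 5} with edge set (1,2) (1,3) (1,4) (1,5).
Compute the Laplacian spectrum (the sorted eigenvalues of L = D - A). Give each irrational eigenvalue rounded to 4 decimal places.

With the vertex order [0, 1, 2, 3, 4, 5], the degrees are [0, 4, 1, 1, 1, 1], giving D = diag(0, 4, 1, 1, 1, 1) and L = D - A. The multiplicity of 0 as a Laplacian eigenvalue equals the number of connected components. The 2 zero eigenvalues correspond to the 2 connected components. The largest eigenvalue, 5, is at most the vertex count 6.

[0, 0, 1, 1, 1, 5]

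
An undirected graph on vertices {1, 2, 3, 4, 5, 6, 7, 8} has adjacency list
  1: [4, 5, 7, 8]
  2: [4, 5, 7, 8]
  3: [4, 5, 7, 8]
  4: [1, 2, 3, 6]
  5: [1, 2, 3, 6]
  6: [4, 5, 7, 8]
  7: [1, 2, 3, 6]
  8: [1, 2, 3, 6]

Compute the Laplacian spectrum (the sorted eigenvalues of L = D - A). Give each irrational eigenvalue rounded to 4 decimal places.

Reading degrees in the order [1, 2, 3, 4, 5, 6, 7, 8] gives [4, 4, 4, 4, 4, 4, 4, 4]; set D = diag(4, 4, 4, 4, 4, 4, 4, 4) and form L = D - A. Since every row of L sums to 0, the all-ones vector is in the kernel and 0 is an eigenvalue. The single zero eigenvalue shows the graph is connected. There is one zero in the spectrum, matching the 1 component.

[0, 4, 4, 4, 4, 4, 4, 8]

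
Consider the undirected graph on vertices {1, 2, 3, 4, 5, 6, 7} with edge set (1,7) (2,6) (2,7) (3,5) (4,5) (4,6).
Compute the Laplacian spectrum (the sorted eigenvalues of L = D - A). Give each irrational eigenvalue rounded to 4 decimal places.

[0, 0.1981, 0.7530, 1.5550, 2.4450, 3.2470, 3.8019]

Reading degrees in the order [1, 2, 3, 4, 5, 6, 7] gives [1, 2, 1, 2, 2, 2, 2]; set D = diag(1, 2, 1, 2, 2, 2, 2) and form L = D - A. L is symmetric positive semidefinite, so every eigenvalue is real and nonnegative. The single zero eigenvalue shows the graph is connected.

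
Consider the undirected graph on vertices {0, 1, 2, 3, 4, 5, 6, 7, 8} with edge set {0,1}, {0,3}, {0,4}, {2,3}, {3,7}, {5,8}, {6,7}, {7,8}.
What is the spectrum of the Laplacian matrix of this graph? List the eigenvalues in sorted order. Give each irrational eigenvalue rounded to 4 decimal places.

Each diagonal entry of L is the vertex degree and each off-diagonal entry is -1 where an edge is present, 0 otherwise; in the order [0, 1, 2, 3, 4, 5, 6, 7, 8] the diagonal is [3, 1, 1, 3, 1, 1, 1, 3, 2]. L is symmetric positive semidefinite, so every eigenvalue is real and nonnegative. The single zero eigenvalue shows the graph is connected.

[0, 0.2118, 0.5546, 0.7223, 1, 2.0782, 2.7338, 3.8525, 4.8468]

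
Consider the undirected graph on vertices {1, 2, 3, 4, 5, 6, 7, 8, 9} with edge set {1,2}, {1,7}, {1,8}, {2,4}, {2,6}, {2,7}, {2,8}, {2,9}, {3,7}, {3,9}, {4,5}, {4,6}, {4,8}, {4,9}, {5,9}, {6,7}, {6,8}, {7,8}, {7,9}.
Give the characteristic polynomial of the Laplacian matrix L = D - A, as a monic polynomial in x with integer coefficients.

x^9 - 38x^8 + 613x^7 - 5460x^6 + 29222x^5 - 95664x^4 + 185872x^3 - 194852x^2 + 84213x

Each diagonal entry of L is the vertex degree and each off-diagonal entry is -1 where an edge is present, 0 otherwise; in the order [1, 2, 3, 4, 5, 6, 7, 8, 9] the diagonal is [3, 6, 2, 5, 2, 4, 6, 5, 5]. L has integer entries, so p(x) = det(xI - L) has integer coefficients. Expanding the determinant yields x^9 - 38x^8 + 613x^7 - 5460x^6 + 29222x^5 - 95664x^4 + 185872x^3 - 194852x^2 + 84213x. The coefficient of x^8 equals -trace(L) = -38, matching the sum of degrees. The largest eigenvalue, 7.5264, is at most the vertex count 9. There is one zero in the spectrum, matching the 1 component.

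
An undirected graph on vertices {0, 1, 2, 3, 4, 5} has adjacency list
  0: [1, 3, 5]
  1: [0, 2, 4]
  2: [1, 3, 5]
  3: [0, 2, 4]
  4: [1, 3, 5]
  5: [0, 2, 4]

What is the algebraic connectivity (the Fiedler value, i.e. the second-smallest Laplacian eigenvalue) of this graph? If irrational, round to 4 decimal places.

With the vertex order [0, 1, 2, 3, 4, 5], the degrees are [3, 3, 3, 3, 3, 3], giving D = diag(3, 3, 3, 3, 3, 3) and L = D - A. Computing the eigenvalues of L and sorting gives [0, 3, 3, 3, 3, 6]. The Fiedler value lambda_2 = 3 is strictly positive, so the graph is connected. The largest eigenvalue, 6, is at most the vertex count 6.

3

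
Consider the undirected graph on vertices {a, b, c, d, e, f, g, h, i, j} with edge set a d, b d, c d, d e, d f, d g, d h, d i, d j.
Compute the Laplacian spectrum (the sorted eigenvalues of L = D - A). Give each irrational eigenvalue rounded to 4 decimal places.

Reading degrees in the order [a, b, c, d, e, f, g, h, i, j] gives [1, 1, 1, 9, 1, 1, 1, 1, 1, 1]; set D = diag(1, 1, 1, 9, 1, 1, 1, 1, 1, 1) and form L = D - A. Diagonalising L (or applying a numerical eigensolver to the 10x10 matrix) gives the spectrum above. The single zero eigenvalue shows the graph is connected. There is one zero in the spectrum, matching the 1 component.

[0, 1, 1, 1, 1, 1, 1, 1, 1, 10]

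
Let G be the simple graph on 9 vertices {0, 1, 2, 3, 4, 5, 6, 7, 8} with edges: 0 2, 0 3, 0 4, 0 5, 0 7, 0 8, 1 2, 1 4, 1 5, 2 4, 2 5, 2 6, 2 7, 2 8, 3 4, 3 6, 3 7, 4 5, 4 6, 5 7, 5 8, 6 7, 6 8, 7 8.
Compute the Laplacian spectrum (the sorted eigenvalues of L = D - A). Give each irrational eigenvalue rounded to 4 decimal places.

With the vertex order [0, 1, 2, 3, 4, 5, 6, 7, 8], the degrees are [6, 3, 7, 4, 6, 6, 5, 6, 5], giving D = diag(6, 3, 7, 4, 6, 6, 5, 6, 5) and L = D - A. The multiplicity of 0 as a Laplacian eigenvalue equals the number of connected components. The largest eigenvalue, 8.2781, is at most the vertex count 9. By the matrix-tree theorem the graph has (1/9) * product of the nonzero eigenvalues = 115012 spanning trees.

[0, 2.6410, 3.9232, 5.1342, 6, 6.6610, 7.2483, 8.1141, 8.2781]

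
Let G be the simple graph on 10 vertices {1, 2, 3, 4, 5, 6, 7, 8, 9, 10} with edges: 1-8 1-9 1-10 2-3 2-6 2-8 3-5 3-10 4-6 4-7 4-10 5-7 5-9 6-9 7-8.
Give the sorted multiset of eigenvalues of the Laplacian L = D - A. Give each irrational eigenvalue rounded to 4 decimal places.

With the vertex order [1, 2, 3, 4, 5, 6, 7, 8, 9, 10], the degrees are [3, 3, 3, 3, 3, 3, 3, 3, 3, 3], giving D = diag(3, 3, 3, 3, 3, 3, 3, 3, 3, 3) and L = D - A. Diagonalising L (or applying a numerical eigensolver to the 10x10 matrix) gives the spectrum above. There is one zero in the spectrum, matching the 1 component.

[0, 2, 2, 2, 2, 2, 5, 5, 5, 5]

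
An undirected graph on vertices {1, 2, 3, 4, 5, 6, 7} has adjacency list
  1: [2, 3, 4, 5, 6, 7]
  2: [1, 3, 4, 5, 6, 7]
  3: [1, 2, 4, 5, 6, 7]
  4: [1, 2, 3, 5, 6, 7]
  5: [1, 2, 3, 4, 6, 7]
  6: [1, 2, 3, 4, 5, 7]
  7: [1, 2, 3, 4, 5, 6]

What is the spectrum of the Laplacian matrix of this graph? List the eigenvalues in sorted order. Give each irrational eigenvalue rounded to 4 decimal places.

[0, 7, 7, 7, 7, 7, 7]

Each diagonal entry of L is the vertex degree and each off-diagonal entry is -1 where an edge is present, 0 otherwise; in the order [1, 2, 3, 4, 5, 6, 7] the diagonal is [6, 6, 6, 6, 6, 6, 6]. The multiplicity of 0 as a Laplacian eigenvalue equals the number of connected components. The single zero eigenvalue shows the graph is connected. There is one zero in the spectrum, matching the 1 component.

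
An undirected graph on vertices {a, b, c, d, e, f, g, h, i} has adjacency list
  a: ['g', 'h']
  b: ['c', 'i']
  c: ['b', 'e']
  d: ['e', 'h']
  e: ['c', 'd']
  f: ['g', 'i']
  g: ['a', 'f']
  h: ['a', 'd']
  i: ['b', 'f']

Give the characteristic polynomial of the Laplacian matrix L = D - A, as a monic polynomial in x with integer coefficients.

x^9 - 18x^8 + 135x^7 - 546x^6 + 1287x^5 - 1782x^4 + 1386x^3 - 540x^2 + 81x

Reading degrees in the order [a, b, c, d, e, f, g, h, i] gives [2, 2, 2, 2, 2, 2, 2, 2, 2]; set D = diag(2, 2, 2, 2, 2, 2, 2, 2, 2) and form L = D - A. Computing det(xI - L) by cofactor expansion (or equivalently via sum-over-permutations) gives x^9 - 18x^8 + 135x^7 - 546x^6 + 1287x^5 - 1782x^4 + 1386x^3 - 540x^2 + 81x. The coefficient of x^8 equals -trace(L) = -18, matching the sum of degrees.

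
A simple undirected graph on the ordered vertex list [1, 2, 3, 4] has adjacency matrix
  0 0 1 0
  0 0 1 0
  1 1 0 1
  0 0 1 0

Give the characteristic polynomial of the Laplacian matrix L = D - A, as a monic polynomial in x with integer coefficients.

Each diagonal entry of L is the vertex degree and each off-diagonal entry is -1 where an edge is present, 0 otherwise; in the order [1, 2, 3, 4] the diagonal is [1, 1, 3, 1]. Computing det(xI - L) by cofactor expansion (or equivalently via sum-over-permutations) gives x^4 - 6x^3 + 9x^2 - 4x. The constant term is 0 because L is singular (the all-ones vector lies in its kernel). The eigenvalues sum to 6, which equals trace(L) = 2|E|. By the matrix-tree theorem the graph has (1/4) * product of the nonzero eigenvalues = 1 spanning tree.

x^4 - 6x^3 + 9x^2 - 4x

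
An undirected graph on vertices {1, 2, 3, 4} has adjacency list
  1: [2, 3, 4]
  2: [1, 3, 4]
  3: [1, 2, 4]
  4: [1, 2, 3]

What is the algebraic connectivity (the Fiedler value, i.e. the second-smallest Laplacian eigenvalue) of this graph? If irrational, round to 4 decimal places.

With the vertex order [1, 2, 3, 4], the degrees are [3, 3, 3, 3], giving D = diag(3, 3, 3, 3) and L = D - A. The sorted Laplacian eigenvalues are [0, 4, 4, 4]; the algebraic connectivity is the second entry, 4. The eigenvalues sum to 12, which equals trace(L) = 2|E|. There is one zero in the spectrum, matching the 1 component.

4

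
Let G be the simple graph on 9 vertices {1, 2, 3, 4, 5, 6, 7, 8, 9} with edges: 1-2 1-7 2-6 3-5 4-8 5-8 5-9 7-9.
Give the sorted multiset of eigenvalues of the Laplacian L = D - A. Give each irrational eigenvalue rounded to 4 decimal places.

[0, 0.1404, 0.5362, 0.7754, 1.5803, 2.2449, 2.7784, 3.5988, 4.3455]

With the vertex order [1, 2, 3, 4, 5, 6, 7, 8, 9], the degrees are [2, 2, 1, 1, 3, 1, 2, 2, 2], giving D = diag(2, 2, 1, 1, 3, 1, 2, 2, 2) and L = D - A. L is symmetric positive semidefinite, so every eigenvalue is real and nonnegative. The single zero eigenvalue shows the graph is connected. The largest eigenvalue, 4.3455, is at most the vertex count 9.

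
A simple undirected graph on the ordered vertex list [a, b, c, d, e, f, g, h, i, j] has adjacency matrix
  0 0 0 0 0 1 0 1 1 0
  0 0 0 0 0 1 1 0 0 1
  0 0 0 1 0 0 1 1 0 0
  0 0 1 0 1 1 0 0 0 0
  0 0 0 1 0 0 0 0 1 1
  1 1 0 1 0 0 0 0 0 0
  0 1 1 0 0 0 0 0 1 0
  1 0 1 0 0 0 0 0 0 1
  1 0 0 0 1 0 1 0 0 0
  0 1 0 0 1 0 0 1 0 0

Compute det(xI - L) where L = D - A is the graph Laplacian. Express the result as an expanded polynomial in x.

With the vertex order [a, b, c, d, e, f, g, h, i, j], the degrees are [3, 3, 3, 3, 3, 3, 3, 3, 3, 3], giving D = diag(3, 3, 3, 3, 3, 3, 3, 3, 3, 3) and L = D - A. Computing det(xI - L) by cofactor expansion (or equivalently via sum-over-permutations) gives x^10 - 30x^9 + 390x^8 - 2880x^7 + 13305x^6 - 39882x^5 + 77640x^4 - 94800x^3 + 66000x^2 - 20000x. The coefficient of x^9 equals -trace(L) = -30, matching the sum of degrees. The eigenvalues sum to 30, which equals trace(L) = 2|E|.

x^10 - 30x^9 + 390x^8 - 2880x^7 + 13305x^6 - 39882x^5 + 77640x^4 - 94800x^3 + 66000x^2 - 20000x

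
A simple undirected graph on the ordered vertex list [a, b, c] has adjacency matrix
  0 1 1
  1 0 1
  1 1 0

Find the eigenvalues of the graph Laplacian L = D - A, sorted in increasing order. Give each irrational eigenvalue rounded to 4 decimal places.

With the vertex order [a, b, c], the degrees are [2, 2, 2], giving D = diag(2, 2, 2) and L = D - A. L is symmetric positive semidefinite, so every eigenvalue is real and nonnegative. The single zero eigenvalue shows the graph is connected. The eigenvalues sum to 6, which equals trace(L) = 2|E|.

[0, 3, 3]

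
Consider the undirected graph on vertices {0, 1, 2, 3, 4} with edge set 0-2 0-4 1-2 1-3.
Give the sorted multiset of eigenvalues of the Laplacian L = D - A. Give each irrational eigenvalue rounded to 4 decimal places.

With the vertex order [0, 1, 2, 3, 4], the degrees are [2, 2, 2, 1, 1], giving D = diag(2, 2, 2, 1, 1) and L = D - A. Since every row of L sums to 0, the all-ones vector is in the kernel and 0 is an eigenvalue. The single zero eigenvalue shows the graph is connected. The eigenvalues sum to 8, which equals trace(L) = 2|E|.

[0, 0.3820, 1.3820, 2.6180, 3.6180]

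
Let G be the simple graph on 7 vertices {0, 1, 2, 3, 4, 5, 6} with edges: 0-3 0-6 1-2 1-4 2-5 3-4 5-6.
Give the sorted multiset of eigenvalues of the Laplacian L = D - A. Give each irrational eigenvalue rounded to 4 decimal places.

Reading degrees in the order [0, 1, 2, 3, 4, 5, 6] gives [2, 2, 2, 2, 2, 2, 2]; set D = diag(2, 2, 2, 2, 2, 2, 2) and form L = D - A. L is symmetric positive semidefinite, so every eigenvalue is real and nonnegative.

[0, 0.7530, 0.7530, 2.4450, 2.4450, 3.8019, 3.8019]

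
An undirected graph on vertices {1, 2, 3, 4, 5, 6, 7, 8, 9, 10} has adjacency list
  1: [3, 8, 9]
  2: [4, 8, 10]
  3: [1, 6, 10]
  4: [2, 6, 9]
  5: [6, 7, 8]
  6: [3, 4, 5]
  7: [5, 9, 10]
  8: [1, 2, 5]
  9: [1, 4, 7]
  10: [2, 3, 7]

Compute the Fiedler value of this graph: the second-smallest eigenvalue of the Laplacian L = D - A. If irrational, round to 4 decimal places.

2

With the vertex order [1, 2, 3, 4, 5, 6, 7, 8, 9, 10], the degrees are [3, 3, 3, 3, 3, 3, 3, 3, 3, 3], giving D = diag(3, 3, 3, 3, 3, 3, 3, 3, 3, 3) and L = D - A. The smallest Laplacian eigenvalue is always 0. The next one, lambda_2 = 2, measures how hard the graph is to disconnect: larger values mean better connectivity. The largest eigenvalue, 5, is at most the vertex count 10.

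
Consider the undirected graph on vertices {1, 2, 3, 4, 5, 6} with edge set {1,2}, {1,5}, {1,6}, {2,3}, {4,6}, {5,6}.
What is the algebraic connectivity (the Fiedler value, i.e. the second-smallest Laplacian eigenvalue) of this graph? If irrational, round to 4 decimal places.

With the vertex order [1, 2, 3, 4, 5, 6], the degrees are [3, 2, 1, 1, 2, 3], giving D = diag(3, 2, 1, 1, 2, 3) and L = D - A. Computing the eigenvalues of L and sorting gives [0, 0.4131, 1.1369, 2.3595, 3.6977, 4.3928]. The Fiedler value lambda_2 = 0.4131 is strictly positive, so the graph is connected. There is one zero in the spectrum, matching the 1 component.

0.4131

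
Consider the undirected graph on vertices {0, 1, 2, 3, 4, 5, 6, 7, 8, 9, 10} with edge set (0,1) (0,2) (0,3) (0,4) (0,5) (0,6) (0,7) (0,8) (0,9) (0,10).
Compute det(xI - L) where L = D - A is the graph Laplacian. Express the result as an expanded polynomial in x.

Each diagonal entry of L is the vertex degree and each off-diagonal entry is -1 where an edge is present, 0 otherwise; in the order [0, 1, 2, 3, 4, 5, 6, 7, 8, 9, 10] the diagonal is [10, 1, 1, 1, 1, 1, 1, 1, 1, 1, 1]. The eigenvalues of L are [0, 1, 1, 1, 1, 1, 1, 1, 1, 1, 11]; the characteristic polynomial is the product of (x - lambda_i), which multiplies out to x^11 - 20x^10 + 135x^9 - 480x^8 + 1050x^7 - 1512x^6 + 1470x^5 - 960x^4 + 405x^3 - 100x^2 + 11x. The constant term is 0 because L is singular (the all-ones vector lies in its kernel). There is one zero in the spectrum, matching the 1 component.

x^11 - 20x^10 + 135x^9 - 480x^8 + 1050x^7 - 1512x^6 + 1470x^5 - 960x^4 + 405x^3 - 100x^2 + 11x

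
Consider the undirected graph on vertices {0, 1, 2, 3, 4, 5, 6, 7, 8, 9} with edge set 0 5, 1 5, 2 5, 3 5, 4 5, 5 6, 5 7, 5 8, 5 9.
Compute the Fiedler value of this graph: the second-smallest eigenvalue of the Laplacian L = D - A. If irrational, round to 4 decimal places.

With the vertex order [0, 1, 2, 3, 4, 5, 6, 7, 8, 9], the degrees are [1, 1, 1, 1, 1, 9, 1, 1, 1, 1], giving D = diag(1, 1, 1, 1, 1, 9, 1, 1, 1, 1) and L = D - A. The smallest Laplacian eigenvalue is always 0. The next one, lambda_2 = 1, measures how hard the graph is to disconnect: larger values mean better connectivity. The largest eigenvalue, 10, is at most the vertex count 10. There is one zero in the spectrum, matching the 1 component.

1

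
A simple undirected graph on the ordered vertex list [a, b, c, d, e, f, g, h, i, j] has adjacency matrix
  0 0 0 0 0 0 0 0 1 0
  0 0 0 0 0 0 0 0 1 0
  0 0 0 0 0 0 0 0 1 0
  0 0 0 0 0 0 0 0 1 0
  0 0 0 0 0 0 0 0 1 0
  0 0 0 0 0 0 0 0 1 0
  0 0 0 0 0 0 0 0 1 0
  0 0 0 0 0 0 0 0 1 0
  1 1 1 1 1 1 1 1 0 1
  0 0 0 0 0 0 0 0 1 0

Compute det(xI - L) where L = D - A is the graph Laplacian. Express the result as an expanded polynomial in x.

Each diagonal entry of L is the vertex degree and each off-diagonal entry is -1 where an edge is present, 0 otherwise; in the order [a, b, c, d, e, f, g, h, i, j] the diagonal is [1, 1, 1, 1, 1, 1, 1, 1, 9, 1]. The eigenvalues of L are [0, 1, 1, 1, 1, 1, 1, 1, 1, 10]; the characteristic polynomial is the product of (x - lambda_i), which multiplies out to x^10 - 18x^9 + 108x^8 - 336x^7 + 630x^6 - 756x^5 + 588x^4 - 288x^3 + 81x^2 - 10x. The coefficient of x^9 equals -trace(L) = -18, matching the sum of degrees.

x^10 - 18x^9 + 108x^8 - 336x^7 + 630x^6 - 756x^5 + 588x^4 - 288x^3 + 81x^2 - 10x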